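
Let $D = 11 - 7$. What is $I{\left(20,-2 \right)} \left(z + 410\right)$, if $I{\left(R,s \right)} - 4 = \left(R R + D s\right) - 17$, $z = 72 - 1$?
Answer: $182299$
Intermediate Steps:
$z = 71$ ($z = 72 - 1 = 71$)
$D = 4$ ($D = 11 - 7 = 4$)
$I{\left(R,s \right)} = -13 + R^{2} + 4 s$ ($I{\left(R,s \right)} = 4 - \left(17 - 4 s - R R\right) = 4 - \left(17 - R^{2} - 4 s\right) = 4 + \left(-17 + R^{2} + 4 s\right) = -13 + R^{2} + 4 s$)
$I{\left(20,-2 \right)} \left(z + 410\right) = \left(-13 + 20^{2} + 4 \left(-2\right)\right) \left(71 + 410\right) = \left(-13 + 400 - 8\right) 481 = 379 \cdot 481 = 182299$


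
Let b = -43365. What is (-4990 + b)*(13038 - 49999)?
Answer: 1787249155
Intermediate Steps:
(-4990 + b)*(13038 - 49999) = (-4990 - 43365)*(13038 - 49999) = -48355*(-36961) = 1787249155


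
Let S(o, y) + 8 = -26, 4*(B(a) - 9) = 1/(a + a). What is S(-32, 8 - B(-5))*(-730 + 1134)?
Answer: -13736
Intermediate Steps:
B(a) = 9 + 1/(8*a) (B(a) = 9 + 1/(4*(a + a)) = 9 + 1/(4*((2*a))) = 9 + (1/(2*a))/4 = 9 + 1/(8*a))
S(o, y) = -34 (S(o, y) = -8 - 26 = -34)
S(-32, 8 - B(-5))*(-730 + 1134) = -34*(-730 + 1134) = -34*404 = -13736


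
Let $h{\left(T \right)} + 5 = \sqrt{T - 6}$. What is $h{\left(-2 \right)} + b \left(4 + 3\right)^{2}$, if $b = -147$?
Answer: $-7208 + 2 i \sqrt{2} \approx -7208.0 + 2.8284 i$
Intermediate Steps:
$h{\left(T \right)} = -5 + \sqrt{-6 + T}$ ($h{\left(T \right)} = -5 + \sqrt{T - 6} = -5 + \sqrt{-6 + T}$)
$h{\left(-2 \right)} + b \left(4 + 3\right)^{2} = \left(-5 + \sqrt{-6 - 2}\right) - 147 \left(4 + 3\right)^{2} = \left(-5 + \sqrt{-8}\right) - 147 \cdot 7^{2} = \left(-5 + 2 i \sqrt{2}\right) - 7203 = -7208 + 2 i \sqrt{2}$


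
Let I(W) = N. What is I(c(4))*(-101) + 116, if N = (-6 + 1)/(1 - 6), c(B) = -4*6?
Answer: 15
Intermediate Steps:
c(B) = -24
N = 1 (N = -5/(-5) = -5*(-1/5) = 1)
I(W) = 1
I(c(4))*(-101) + 116 = 1*(-101) + 116 = -101 + 116 = 15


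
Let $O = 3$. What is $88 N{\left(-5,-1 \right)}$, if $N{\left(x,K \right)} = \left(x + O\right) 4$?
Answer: $-704$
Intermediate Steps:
$N{\left(x,K \right)} = 12 + 4 x$ ($N{\left(x,K \right)} = \left(x + 3\right) 4 = \left(3 + x\right) 4 = 12 + 4 x$)
$88 N{\left(-5,-1 \right)} = 88 \left(12 + 4 \left(-5\right)\right) = 88 \left(12 - 20\right) = 88 \left(-8\right) = -704$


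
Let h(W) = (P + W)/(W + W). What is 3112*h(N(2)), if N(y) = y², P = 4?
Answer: 3112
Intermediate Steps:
h(W) = (4 + W)/(2*W) (h(W) = (4 + W)/(W + W) = (4 + W)/((2*W)) = (4 + W)*(1/(2*W)) = (4 + W)/(2*W))
3112*h(N(2)) = 3112*((4 + 2²)/(2*(2²))) = 3112*((½)*(4 + 4)/4) = 3112*((½)*(¼)*8) = 3112*1 = 3112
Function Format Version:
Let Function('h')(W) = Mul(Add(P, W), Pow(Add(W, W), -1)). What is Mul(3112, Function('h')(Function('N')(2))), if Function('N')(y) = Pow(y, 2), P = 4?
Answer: 3112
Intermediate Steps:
Function('h')(W) = Mul(Rational(1, 2), Pow(W, -1), Add(4, W)) (Function('h')(W) = Mul(Add(4, W), Pow(Add(W, W), -1)) = Mul(Add(4, W), Pow(Mul(2, W), -1)) = Mul(Add(4, W), Mul(Rational(1, 2), Pow(W, -1))) = Mul(Rational(1, 2), Pow(W, -1), Add(4, W)))
Mul(3112, Function('h')(Function('N')(2))) = Mul(3112, Mul(Rational(1, 2), Pow(Pow(2, 2), -1), Add(4, Pow(2, 2)))) = Mul(3112, Mul(Rational(1, 2), Pow(4, -1), Add(4, 4))) = Mul(3112, Mul(Rational(1, 2), Rational(1, 4), 8)) = Mul(3112, 1) = 3112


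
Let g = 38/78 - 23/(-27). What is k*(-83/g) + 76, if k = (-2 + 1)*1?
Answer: 64853/470 ≈ 137.99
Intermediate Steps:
g = 470/351 (g = 38*(1/78) - 23*(-1/27) = 19/39 + 23/27 = 470/351 ≈ 1.3390)
k = -1 (k = -1*1 = -1)
k*(-83/g) + 76 = -(-83)/470/351 + 76 = -(-83)*351/470 + 76 = -1*(-29133/470) + 76 = 29133/470 + 76 = 64853/470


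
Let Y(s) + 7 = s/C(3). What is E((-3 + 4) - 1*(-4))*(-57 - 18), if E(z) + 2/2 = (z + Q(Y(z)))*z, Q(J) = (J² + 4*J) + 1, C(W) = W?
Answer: -14525/3 ≈ -4841.7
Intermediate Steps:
Y(s) = -7 + s/3
Q(J) = 1 + J² + 4*J
E(z) = -1 + z*(-27 + (-7 + z/3)² + 7*z/3) (E(z) = -1 + (z + (1 + (-7 + z/3)² + 4*(-7 + z/3)))*z = -1 + (z + (1 + (-7 + z/3)² + (-28 + 4*z/3)))*z = -1 + (z + (-27 + (-7 + z/3)² + 4*z/3))*z = -1 + (-27 + (-7 + z/3)² + 7*z/3)*z = -1 + z*(-27 + (-7 + z/3)² + 7*z/3))
E((-3 + 4) - 1*(-4))*(-57 - 18) = (-1 + 22*((-3 + 4) - 1*(-4)) - 7*((-3 + 4) - 1*(-4))²/3 + ((-3 + 4) - 1*(-4))³/9)*(-57 - 18) = (-1 + 22*(1 + 4) - 7*(1 + 4)²/3 + (1 + 4)³/9)*(-75) = (-1 + 22*5 - 7/3*5² + (⅑)*5³)*(-75) = (-1 + 110 - 7/3*25 + (⅑)*125)*(-75) = (-1 + 110 - 175/3 + 125/9)*(-75) = (581/9)*(-75) = -14525/3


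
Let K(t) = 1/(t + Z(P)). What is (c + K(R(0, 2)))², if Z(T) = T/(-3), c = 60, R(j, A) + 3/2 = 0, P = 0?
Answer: 31684/9 ≈ 3520.4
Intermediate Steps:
R(j, A) = -3/2 (R(j, A) = -3/2 + 0 = -3/2)
Z(T) = -T/3 (Z(T) = T*(-⅓) = -T/3)
K(t) = 1/t (K(t) = 1/(t - ⅓*0) = 1/(t + 0) = 1/t)
(c + K(R(0, 2)))² = (60 + 1/(-3/2))² = (60 - ⅔)² = (178/3)² = 31684/9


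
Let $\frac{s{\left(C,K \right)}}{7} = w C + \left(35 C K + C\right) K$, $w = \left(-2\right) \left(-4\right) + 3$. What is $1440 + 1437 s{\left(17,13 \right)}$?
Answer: $1015588257$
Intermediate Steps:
$w = 11$ ($w = 8 + 3 = 11$)
$s{\left(C,K \right)} = 77 C + 7 K \left(C + 35 C K\right)$ ($s{\left(C,K \right)} = 7 \left(11 C + \left(35 C K + C\right) K\right) = 7 \left(11 C + \left(C + 35 C K\right) K\right) = 7 \left(11 C + K \left(C + 35 C K\right)\right) = 77 C + 7 K \left(C + 35 C K\right)$)
$1440 + 1437 s{\left(17,13 \right)} = 1440 + 1437 \cdot 7 \cdot 17 \left(11 + 13 + 35 \cdot 13^{2}\right) = 1440 + 1437 \cdot 7 \cdot 17 \left(11 + 13 + 35 \cdot 169\right) = 1440 + 1437 \cdot 7 \cdot 17 \left(11 + 13 + 5915\right) = 1440 + 1437 \cdot 7 \cdot 17 \cdot 5939 = 1440 + 1437 \cdot 706741 = 1440 + 1015586817 = 1015588257$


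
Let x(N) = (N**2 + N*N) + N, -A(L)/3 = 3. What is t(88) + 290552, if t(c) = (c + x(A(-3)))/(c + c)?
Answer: 51137393/176 ≈ 2.9055e+5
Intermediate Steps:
A(L) = -9 (A(L) = -3*3 = -9)
x(N) = N + 2*N**2 (x(N) = (N**2 + N**2) + N = 2*N**2 + N = N + 2*N**2)
t(c) = (153 + c)/(2*c) (t(c) = (c - 9*(1 + 2*(-9)))/(c + c) = (c - 9*(1 - 18))/((2*c)) = (c - 9*(-17))*(1/(2*c)) = (c + 153)*(1/(2*c)) = (153 + c)*(1/(2*c)) = (153 + c)/(2*c))
t(88) + 290552 = (1/2)*(153 + 88)/88 + 290552 = (1/2)*(1/88)*241 + 290552 = 241/176 + 290552 = 51137393/176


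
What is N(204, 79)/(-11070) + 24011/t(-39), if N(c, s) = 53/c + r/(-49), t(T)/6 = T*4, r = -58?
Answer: -354830128/13831965 ≈ -25.653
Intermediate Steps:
t(T) = 24*T (t(T) = 6*(T*4) = 6*(4*T) = 24*T)
N(c, s) = 58/49 + 53/c (N(c, s) = 53/c - 58/(-49) = 53/c - 58*(-1/49) = 53/c + 58/49 = 58/49 + 53/c)
N(204, 79)/(-11070) + 24011/t(-39) = (58/49 + 53/204)/(-11070) + 24011/((24*(-39))) = (58/49 + 53*(1/204))*(-1/11070) + 24011/(-936) = (58/49 + 53/204)*(-1/11070) + 24011*(-1/936) = (14429/9996)*(-1/11070) - 1847/72 = -14429/110655720 - 1847/72 = -354830128/13831965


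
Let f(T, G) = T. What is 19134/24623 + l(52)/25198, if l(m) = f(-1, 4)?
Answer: 482113909/620450354 ≈ 0.77704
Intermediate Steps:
l(m) = -1
19134/24623 + l(52)/25198 = 19134/24623 - 1/25198 = 482113909/620450354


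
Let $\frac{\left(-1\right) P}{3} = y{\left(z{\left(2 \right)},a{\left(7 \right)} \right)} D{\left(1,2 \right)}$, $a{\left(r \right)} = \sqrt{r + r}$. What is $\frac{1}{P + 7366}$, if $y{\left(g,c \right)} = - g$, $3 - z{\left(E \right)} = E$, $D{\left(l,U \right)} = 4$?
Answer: $\frac{1}{7378} \approx 0.00013554$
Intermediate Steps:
$a{\left(r \right)} = \sqrt{2} \sqrt{r}$ ($a{\left(r \right)} = \sqrt{2 r} = \sqrt{2} \sqrt{r}$)
$z{\left(E \right)} = 3 - E$
$P = 12$ ($P = - 3 - (3 - 2) 4 = - 3 \left(-1\right) 1 \cdot 4 = - 3 \left(\left(-1\right) 4\right) = \left(-3\right) \left(-4\right) = 12$)
$\frac{1}{P + 7366} = \frac{1}{12 + 7366} = \frac{1}{7378}$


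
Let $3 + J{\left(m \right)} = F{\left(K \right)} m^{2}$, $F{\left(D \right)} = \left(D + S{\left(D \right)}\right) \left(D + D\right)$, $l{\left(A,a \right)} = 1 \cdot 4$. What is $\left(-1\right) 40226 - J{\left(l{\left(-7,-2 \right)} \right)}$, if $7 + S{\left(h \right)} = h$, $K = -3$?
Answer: $-41471$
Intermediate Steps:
$S{\left(h \right)} = -7 + h$
$l{\left(A,a \right)} = 4$
$F{\left(D \right)} = 2 D \left(-7 + 2 D\right)$ ($F{\left(D \right)} = \left(D + \left(-7 + D\right)\right) \left(D + D\right) = \left(-7 + 2 D\right) 2 D = 2 D \left(-7 + 2 D\right)$)
$J{\left(m \right)} = -3 + 78 m^{2}$ ($J{\left(m \right)} = -3 + 2 \left(-3\right) \left(-7 + 2 \left(-3\right)\right) m^{2} = -3 + 2 \left(-3\right) \left(-7 - 6\right) m^{2} = -3 + 2 \left(-3\right) \left(-13\right) m^{2} = -3 + 78 m^{2}$)
$\left(-1\right) 40226 - J{\left(l{\left(-7,-2 \right)} \right)} = \left(-1\right) 40226 - \left(-3 + 78 \cdot 4^{2}\right) = -40226 - \left(-3 + 78 \cdot 16\right) = -40226 - \left(-3 + 1248\right) = -40226 - 1245 = -41471$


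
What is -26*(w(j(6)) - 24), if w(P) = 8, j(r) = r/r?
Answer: 416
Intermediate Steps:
j(r) = 1
-26*(w(j(6)) - 24) = -26*(8 - 24) = -26*(-16) = 416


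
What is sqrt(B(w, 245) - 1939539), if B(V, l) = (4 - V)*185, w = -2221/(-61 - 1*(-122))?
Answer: I*sqrt(7189207094)/61 ≈ 1390.0*I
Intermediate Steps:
w = -2221/61 (w = -2221/(-61 + 122) = -2221/61 ≈ -36.410)
B(V, l) = 740 - 185*V
sqrt(B(w, 245) - 1939539) = sqrt((740 - 185*(-2221/61)) - 1939539) = sqrt((740 + 410885/61) - 1939539) = sqrt(456025/61 - 1939539) = sqrt(-117855854/61) = I*sqrt(7189207094)/61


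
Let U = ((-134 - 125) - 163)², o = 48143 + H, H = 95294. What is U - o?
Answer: 34647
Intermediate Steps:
o = 143437 (o = 48143 + 95294 = 143437)
U = 178084 (U = (-259 - 163)² = (-422)² = 178084)
U - o = 178084 - 1*143437 = 178084 - 143437 = 34647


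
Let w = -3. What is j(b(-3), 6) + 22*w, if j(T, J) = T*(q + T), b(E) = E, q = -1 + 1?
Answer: -57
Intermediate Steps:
q = 0
j(T, J) = T**2 (j(T, J) = T*(0 + T) = T*T = T**2)
j(b(-3), 6) + 22*w = (-3)**2 + 22*(-3) = 9 - 66 = -57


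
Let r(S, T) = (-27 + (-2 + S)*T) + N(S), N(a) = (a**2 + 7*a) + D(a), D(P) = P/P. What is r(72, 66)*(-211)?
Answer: -2169502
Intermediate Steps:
D(P) = 1
N(a) = 1 + a**2 + 7*a (N(a) = (a**2 + 7*a) + 1 = 1 + a**2 + 7*a)
r(S, T) = -26 + S**2 + 7*S + T*(-2 + S) (r(S, T) = (-27 + (-2 + S)*T) + (1 + S**2 + 7*S) = (-27 + T*(-2 + S)) + (1 + S**2 + 7*S) = -26 + S**2 + 7*S + T*(-2 + S))
r(72, 66)*(-211) = (-26 + 72**2 - 2*66 + 7*72 + 72*66)*(-211) = (-26 + 5184 - 132 + 504 + 4752)*(-211) = 10282*(-211) = -2169502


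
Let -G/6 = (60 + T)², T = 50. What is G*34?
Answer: -2468400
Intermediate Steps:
G = -72600 (G = -6*(60 + 50)² = -6*110² = -6*12100 = -72600)
G*34 = -72600*34 = -2468400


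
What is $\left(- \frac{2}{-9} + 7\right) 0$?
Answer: $0$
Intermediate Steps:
$\left(- \frac{2}{-9} + 7\right) 0 = \left(\left(-2\right) \left(- \frac{1}{9}\right) + 7\right) 0 = \left(\frac{2}{9} + 7\right) 0 = \frac{65}{9} \cdot 0 = 0$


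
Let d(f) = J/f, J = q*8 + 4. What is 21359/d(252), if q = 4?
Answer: 149513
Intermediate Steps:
J = 36 (J = 4*8 + 4 = 32 + 4 = 36)
d(f) = 36/f
21359/d(252) = 21359/((36/252)) = 21359/((36*(1/252))) = 21359/(⅐) = 21359*7 = 149513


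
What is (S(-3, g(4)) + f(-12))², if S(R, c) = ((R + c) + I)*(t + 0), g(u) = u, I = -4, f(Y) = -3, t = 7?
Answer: 576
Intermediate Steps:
S(R, c) = -28 + 7*R + 7*c (S(R, c) = ((R + c) - 4)*(7 + 0) = (-4 + R + c)*7 = -28 + 7*R + 7*c)
(S(-3, g(4)) + f(-12))² = ((-28 + 7*(-3) + 7*4) - 3)² = ((-28 - 21 + 28) - 3)² = (-21 - 3)² = (-24)² = 576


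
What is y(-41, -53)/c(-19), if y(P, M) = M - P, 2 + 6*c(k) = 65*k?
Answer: 72/1237 ≈ 0.058205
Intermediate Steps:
c(k) = -⅓ + 65*k/6 (c(k) = -⅓ + (65*k)/6 = -⅓ + 65*k/6)
y(-41, -53)/c(-19) = (-53 - 1*(-41))/(-⅓ + (65/6)*(-19)) = (-53 + 41)/(-⅓ - 1235/6) = -12/(-1237/6) = -12*(-6/1237) = 72/1237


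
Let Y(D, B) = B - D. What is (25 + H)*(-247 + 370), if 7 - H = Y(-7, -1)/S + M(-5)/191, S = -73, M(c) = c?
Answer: 55065501/13943 ≈ 3949.3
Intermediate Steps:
H = 99112/13943 (H = 7 - ((-1 - 1*(-7))/(-73) - 5/191) = 7 - ((-1 + 7)*(-1/73) - 5*1/191) = 7 - (6*(-1/73) - 5/191) = 7 - (-6/73 - 5/191) = 7 - 1*(-1511/13943) = 7 + 1511/13943 = 99112/13943 ≈ 7.1084)
(25 + H)*(-247 + 370) = (25 + 99112/13943)*(-247 + 370) = (447687/13943)*123 = 55065501/13943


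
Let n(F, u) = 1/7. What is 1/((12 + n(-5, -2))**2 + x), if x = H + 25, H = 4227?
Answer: 49/215573 ≈ 0.00022730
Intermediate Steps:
n(F, u) = 1/7
x = 4252 (x = 4227 + 25 = 4252)
1/((12 + n(-5, -2))**2 + x) = 1/((12 + 1/7)**2 + 4252) = 1/((85/7)**2 + 4252) = 1/(7225/49 + 4252) = 1/(215573/49) = 49/215573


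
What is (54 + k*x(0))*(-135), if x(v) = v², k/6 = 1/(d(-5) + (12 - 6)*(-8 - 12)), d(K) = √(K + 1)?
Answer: -7290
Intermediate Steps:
d(K) = √(1 + K)
k = 3*(-120 - 2*I)/7202 (k = 6/(√(1 - 5) + (12 - 6)*(-8 - 12)) = 6/(√(-4) + 6*(-20)) = 6/(2*I - 120) = 6/(-120 + 2*I) = 6*((-120 - 2*I)/14404) = 3*(-120 - 2*I)/7202 ≈ -0.049986 - 0.0008331*I)
(54 + k*x(0))*(-135) = (54 + (-180/3601 - 3*I/3601)*0²)*(-135) = (54 + (-180/3601 - 3*I/3601)*0)*(-135) = (54 + 0)*(-135) = 54*(-135) = -7290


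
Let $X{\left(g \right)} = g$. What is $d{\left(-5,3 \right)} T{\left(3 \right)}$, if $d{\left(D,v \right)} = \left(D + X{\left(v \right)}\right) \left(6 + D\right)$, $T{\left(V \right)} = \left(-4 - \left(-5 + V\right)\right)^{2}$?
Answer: $-8$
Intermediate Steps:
$T{\left(V \right)} = \left(1 - V\right)^{2}$
$d{\left(D,v \right)} = \left(6 + D\right) \left(D + v\right)$ ($d{\left(D,v \right)} = \left(D + v\right) \left(6 + D\right) = \left(6 + D\right) \left(D + v\right)$)
$d{\left(-5,3 \right)} T{\left(3 \right)} = \left(\left(-5\right)^{2} + 6 \left(-5\right) + 6 \cdot 3 - 15\right) \left(-1 + 3\right)^{2} = \left(25 - 30 + 18 - 15\right) 2^{2} = \left(-2\right) 4 = -8$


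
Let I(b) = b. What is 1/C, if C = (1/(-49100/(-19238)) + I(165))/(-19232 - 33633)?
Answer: -1297835750/4060369 ≈ -319.63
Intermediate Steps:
C = -4060369/1297835750 (C = (1/(-49100/(-19238)) + 165)/(-19232 - 33633) = (1/(-49100*(-1/19238)) + 165)/(-52865) = (1/(24550/9619) + 165)*(-1/52865) = (9619/24550 + 165)*(-1/52865) = (4060369/24550)*(-1/52865) = -4060369/1297835750 ≈ -0.0031286)
1/C = 1/(-4060369/1297835750) = -1297835750/4060369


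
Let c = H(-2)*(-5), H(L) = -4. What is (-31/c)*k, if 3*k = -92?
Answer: 713/15 ≈ 47.533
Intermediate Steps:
c = 20 (c = -4*(-5) = 20)
k = -92/3 (k = (⅓)*(-92) = -92/3 ≈ -30.667)
(-31/c)*k = -31/20*(-92/3) = 713/15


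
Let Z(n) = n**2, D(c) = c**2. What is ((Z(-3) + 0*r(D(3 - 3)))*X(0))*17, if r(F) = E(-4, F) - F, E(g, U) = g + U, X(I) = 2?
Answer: 306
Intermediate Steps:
E(g, U) = U + g
r(F) = -4 (r(F) = (F - 4) - F = (-4 + F) - F = -4)
((Z(-3) + 0*r(D(3 - 3)))*X(0))*17 = (((-3)**2 + 0*(-4))*2)*17 = ((9 + 0)*2)*17 = (9*2)*17 = 18*17 = 306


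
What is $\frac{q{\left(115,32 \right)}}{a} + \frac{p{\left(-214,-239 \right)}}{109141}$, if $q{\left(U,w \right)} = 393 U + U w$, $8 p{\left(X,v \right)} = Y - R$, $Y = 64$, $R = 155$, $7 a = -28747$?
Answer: $- \frac{17571854881}{1476459448} \approx -11.901$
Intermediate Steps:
$a = - \frac{28747}{7}$ ($a = \frac{1}{7} \left(-28747\right) = - \frac{28747}{7} \approx -4106.7$)
$p{\left(X,v \right)} = - \frac{91}{8}$ ($p{\left(X,v \right)} = \frac{64 - 155}{8} = \frac{1}{8} \left(-91\right) = - \frac{91}{8}$)
$\frac{q{\left(115,32 \right)}}{a} + \frac{p{\left(-214,-239 \right)}}{109141} = \frac{115 \left(393 + 32\right)}{- \frac{28747}{7}} - \frac{91}{8 \cdot 109141} = 115 \cdot 425 \left(- \frac{7}{28747}\right) - \frac{91}{873128} = 48875 \left(- \frac{7}{28747}\right) - \frac{91}{873128} = - \frac{20125}{1691} - \frac{91}{873128} = - \frac{17571854881}{1476459448}$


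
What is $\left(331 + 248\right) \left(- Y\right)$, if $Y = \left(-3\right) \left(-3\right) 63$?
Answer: $-328293$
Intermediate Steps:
$Y = 567$ ($Y = 9 \cdot 63 = 567$)
$\left(331 + 248\right) \left(- Y\right) = \left(331 + 248\right) \left(\left(-1\right) 567\right) = 579 \left(-567\right) = -328293$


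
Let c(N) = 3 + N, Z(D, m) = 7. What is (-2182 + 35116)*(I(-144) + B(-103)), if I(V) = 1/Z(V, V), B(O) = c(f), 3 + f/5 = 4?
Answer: 1877238/7 ≈ 2.6818e+5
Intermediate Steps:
f = 5 (f = -15 + 5*4 = -15 + 20 = 5)
B(O) = 8 (B(O) = 3 + 5 = 8)
I(V) = 1/7
(-2182 + 35116)*(I(-144) + B(-103)) = (-2182 + 35116)*(1/7 + 8) = 32934*(57/7) = 1877238/7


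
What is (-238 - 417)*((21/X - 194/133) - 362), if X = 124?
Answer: 3924345385/16492 ≈ 2.3795e+5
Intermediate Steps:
(-238 - 417)*((21/X - 194/133) - 362) = (-238 - 417)*((21/124 - 194/133) - 362) = -655*((21*(1/124) - 194*1/133) - 362) = -655*((21/124 - 194/133) - 362) = -655*(-21263/16492 - 362) = -655*(-5991367/16492) = 3924345385/16492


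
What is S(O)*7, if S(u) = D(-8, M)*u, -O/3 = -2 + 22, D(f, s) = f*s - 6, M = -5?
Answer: -14280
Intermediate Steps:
D(f, s) = -6 + f*s
O = -60 (O = -3*(-2 + 22) = -3*20 = -60)
S(u) = 34*u (S(u) = (-6 - 8*(-5))*u = (-6 + 40)*u = 34*u)
S(O)*7 = (34*(-60))*7 = -2040*7 = -14280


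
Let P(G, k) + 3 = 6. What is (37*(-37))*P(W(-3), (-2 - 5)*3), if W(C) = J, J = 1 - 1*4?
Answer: -4107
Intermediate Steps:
J = -3 (J = 1 - 4 = -3)
W(C) = -3
P(G, k) = 3 (P(G, k) = -3 + 6 = 3)
(37*(-37))*P(W(-3), (-2 - 5)*3) = (37*(-37))*3 = -1369*3 = -4107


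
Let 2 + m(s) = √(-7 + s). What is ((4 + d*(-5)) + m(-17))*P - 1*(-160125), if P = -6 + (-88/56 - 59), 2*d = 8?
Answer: 1129263/7 - 932*I*√6/7 ≈ 1.6132e+5 - 326.13*I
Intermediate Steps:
d = 4 (d = (½)*8 = 4)
m(s) = -2 + √(-7 + s)
P = -466/7 (P = -6 + (-88*1/56 - 59) = -6 + (-11/7 - 59) = -6 - 424/7 = -466/7 ≈ -66.571)
((4 + d*(-5)) + m(-17))*P - 1*(-160125) = ((4 + 4*(-5)) + (-2 + √(-7 - 17)))*(-466/7) - 1*(-160125) = ((4 - 20) + (-2 + √(-24)))*(-466/7) + 160125 = (-16 + (-2 + 2*I*√6))*(-466/7) + 160125 = (-18 + 2*I*√6)*(-466/7) + 160125 = (8388/7 - 932*I*√6/7) + 160125 = 1129263/7 - 932*I*√6/7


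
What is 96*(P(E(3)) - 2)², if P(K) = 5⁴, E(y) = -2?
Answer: 37260384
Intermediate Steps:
P(K) = 625
96*(P(E(3)) - 2)² = 96*(625 - 2)² = 96*623² = 96*388129 = 37260384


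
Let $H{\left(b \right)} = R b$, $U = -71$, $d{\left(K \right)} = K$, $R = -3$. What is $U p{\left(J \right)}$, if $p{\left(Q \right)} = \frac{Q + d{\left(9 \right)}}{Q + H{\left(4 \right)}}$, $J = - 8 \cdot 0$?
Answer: $\frac{213}{4} \approx 53.25$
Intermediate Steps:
$H{\left(b \right)} = - 3 b$
$J = 0$ ($J = \left(-1\right) 0 = 0$)
$p{\left(Q \right)} = \frac{9 + Q}{-12 + Q}$ ($p{\left(Q \right)} = \frac{Q + 9}{Q - 12} = \frac{9 + Q}{Q - 12} = \frac{9 + Q}{-12 + Q}$)
$U p{\left(J \right)} = - 71 \frac{9 + 0}{-12 + 0} = - 71 \frac{1}{-12} \cdot 9 = - 71 \left(\left(- \frac{1}{12}\right) 9\right) = \left(-71\right) \left(- \frac{3}{4}\right) = \frac{213}{4}$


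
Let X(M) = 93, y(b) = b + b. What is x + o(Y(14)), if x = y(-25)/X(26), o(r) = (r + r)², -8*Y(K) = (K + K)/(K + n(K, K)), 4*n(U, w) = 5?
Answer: -113138/346053 ≈ -0.32694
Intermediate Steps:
n(U, w) = 5/4 (n(U, w) = (¼)*5 = 5/4)
y(b) = 2*b
Y(K) = -K/(4*(5/4 + K)) (Y(K) = -(K + K)/(8*(K + 5/4)) = -2*K/(8*(5/4 + K)) = -K/(4*(5/4 + K)))
o(r) = 4*r² (o(r) = (2*r)² = 4*r²)
x = -50/93 (x = (2*(-25))/93 = -50*1/93 = -50/93 ≈ -0.53763)
x + o(Y(14)) = -50/93 + 4*(-1*14/(5 + 4*14))² = -50/93 + 4*(-1*14/(5 + 56))² = -50/93 + 4*(-1*14/61)² = -50/93 + 4*(-1*14*1/61)² = -50/93 + 4*(-14/61)² = -50/93 + 4*(196/3721) = -50/93 + 784/3721 = -113138/346053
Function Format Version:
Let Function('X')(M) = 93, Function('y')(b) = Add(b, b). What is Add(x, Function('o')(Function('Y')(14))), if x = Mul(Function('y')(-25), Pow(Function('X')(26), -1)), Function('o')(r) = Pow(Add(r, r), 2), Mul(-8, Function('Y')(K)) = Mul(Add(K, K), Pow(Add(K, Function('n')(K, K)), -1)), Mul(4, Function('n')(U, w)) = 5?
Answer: Rational(-113138, 346053) ≈ -0.32694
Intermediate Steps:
Function('n')(U, w) = Rational(5, 4) (Function('n')(U, w) = Mul(Rational(1, 4), 5) = Rational(5, 4))
Function('y')(b) = Mul(2, b)
Function('Y')(K) = Mul(Rational(-1, 4), K, Pow(Add(Rational(5, 4), K), -1)) (Function('Y')(K) = Mul(Rational(-1, 8), Mul(Add(K, K), Pow(Add(K, Rational(5, 4)), -1))) = Mul(Rational(-1, 8), Mul(Mul(2, K), Pow(Add(Rational(5, 4), K), -1))) = Mul(Rational(-1, 8), Mul(2, K, Pow(Add(Rational(5, 4), K), -1))) = Mul(Rational(-1, 4), K, Pow(Add(Rational(5, 4), K), -1)))
Function('o')(r) = Mul(4, Pow(r, 2)) (Function('o')(r) = Pow(Mul(2, r), 2) = Mul(4, Pow(r, 2)))
x = Rational(-50, 93) (x = Mul(Mul(2, -25), Pow(93, -1)) = Mul(-50, Rational(1, 93)) = Rational(-50, 93) ≈ -0.53763)
Add(x, Function('o')(Function('Y')(14))) = Add(Rational(-50, 93), Mul(4, Pow(Mul(-1, 14, Pow(Add(5, Mul(4, 14)), -1)), 2))) = Add(Rational(-50, 93), Mul(4, Pow(Mul(-1, 14, Pow(Add(5, 56), -1)), 2))) = Add(Rational(-50, 93), Mul(4, Pow(Mul(-1, 14, Pow(61, -1)), 2))) = Add(Rational(-50, 93), Mul(4, Pow(Mul(-1, 14, Rational(1, 61)), 2))) = Add(Rational(-50, 93), Mul(4, Pow(Rational(-14, 61), 2))) = Add(Rational(-50, 93), Mul(4, Rational(196, 3721))) = Add(Rational(-50, 93), Rational(784, 3721)) = Rational(-113138, 346053)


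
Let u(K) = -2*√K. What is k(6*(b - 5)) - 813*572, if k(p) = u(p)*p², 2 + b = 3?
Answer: -465036 - 2304*I*√6 ≈ -4.6504e+5 - 5643.6*I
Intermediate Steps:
b = 1 (b = -2 + 3 = 1)
k(p) = -2*p^(5/2) (k(p) = (-2*√p)*p² = -2*p^(5/2))
k(6*(b - 5)) - 813*572 = -2*36*√6*(1 - 5)^(5/2) - 813*572 = -2*1152*I*√6 - 465036 = -2304*I*√6 - 465036 = -465036 - 2304*I*√6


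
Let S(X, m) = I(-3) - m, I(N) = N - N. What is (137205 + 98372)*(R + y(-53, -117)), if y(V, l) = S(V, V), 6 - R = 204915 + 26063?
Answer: -54399205263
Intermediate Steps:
I(N) = 0
R = -230972 (R = 6 - (204915 + 26063) = 6 - 1*230978 = 6 - 230978 = -230972)
S(X, m) = -m (S(X, m) = 0 - m = -m)
y(V, l) = -V
(137205 + 98372)*(R + y(-53, -117)) = (137205 + 98372)*(-230972 - 1*(-53)) = 235577*(-230972 + 53) = 235577*(-230919) = -54399205263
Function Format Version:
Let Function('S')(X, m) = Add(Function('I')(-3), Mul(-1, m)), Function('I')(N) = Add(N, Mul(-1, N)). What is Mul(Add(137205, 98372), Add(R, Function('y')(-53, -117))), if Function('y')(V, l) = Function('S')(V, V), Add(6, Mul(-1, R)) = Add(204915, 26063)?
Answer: -54399205263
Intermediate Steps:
Function('I')(N) = 0
R = -230972 (R = Add(6, Mul(-1, Add(204915, 26063))) = Add(6, Mul(-1, 230978)) = Add(6, -230978) = -230972)
Function('S')(X, m) = Mul(-1, m) (Function('S')(X, m) = Add(0, Mul(-1, m)) = Mul(-1, m))
Function('y')(V, l) = Mul(-1, V)
Mul(Add(137205, 98372), Add(R, Function('y')(-53, -117))) = Mul(Add(137205, 98372), Add(-230972, Mul(-1, -53))) = Mul(235577, Add(-230972, 53)) = Mul(235577, -230919) = -54399205263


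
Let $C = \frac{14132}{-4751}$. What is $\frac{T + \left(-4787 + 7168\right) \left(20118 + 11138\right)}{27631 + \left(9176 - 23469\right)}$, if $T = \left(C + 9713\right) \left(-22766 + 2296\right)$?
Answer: $- \frac{98459474839}{10561473} \approx -9322.5$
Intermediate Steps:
$C = - \frac{14132}{4751}$ ($C = 14132 \left(- \frac{1}{4751}\right) = - \frac{14132}{4751} \approx -2.9745$)
$T = - \frac{944328815570}{4751}$ ($T = \left(- \frac{14132}{4751} + 9713\right) \left(-22766 + 2296\right) = \frac{46132331}{4751} \left(-20470\right) = - \frac{944328815570}{4751} \approx -1.9876 \cdot 10^{8}$)
$\frac{T + \left(-4787 + 7168\right) \left(20118 + 11138\right)}{27631 + \left(9176 - 23469\right)} = \frac{- \frac{944328815570}{4751} + \left(-4787 + 7168\right) \left(20118 + 11138\right)}{27631 + \left(9176 - 23469\right)} = \frac{- \frac{944328815570}{4751} + 2381 \cdot 31256}{27631 + \left(9176 - 23469\right)} = \frac{- \frac{944328815570}{4751} + 74420536}{27631 - 14293} = - \frac{590756849034}{4751 \cdot 13338} = \left(- \frac{590756849034}{4751}\right) \frac{1}{13338} = - \frac{98459474839}{10561473}$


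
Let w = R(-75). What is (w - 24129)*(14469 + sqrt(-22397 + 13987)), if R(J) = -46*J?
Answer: -299204451 - 599691*I*sqrt(10) ≈ -2.992e+8 - 1.8964e+6*I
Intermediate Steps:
w = 3450 (w = -46*(-75) = 3450)
(w - 24129)*(14469 + sqrt(-22397 + 13987)) = (3450 - 24129)*(14469 + sqrt(-22397 + 13987)) = -20679*(14469 + sqrt(-8410)) = -20679*(14469 + 29*I*sqrt(10)) = -299204451 - 599691*I*sqrt(10)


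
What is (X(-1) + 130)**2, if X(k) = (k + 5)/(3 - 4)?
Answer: 15876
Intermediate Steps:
X(k) = -5 - k (X(k) = (5 + k)/(-1) = (5 + k)*(-1) = -5 - k)
(X(-1) + 130)**2 = ((-5 - 1*(-1)) + 130)**2 = ((-5 + 1) + 130)**2 = (-4 + 130)**2 = 126**2 = 15876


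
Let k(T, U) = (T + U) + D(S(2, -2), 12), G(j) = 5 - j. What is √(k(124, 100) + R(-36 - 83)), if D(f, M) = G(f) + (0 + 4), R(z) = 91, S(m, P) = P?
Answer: √326 ≈ 18.055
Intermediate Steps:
D(f, M) = 9 - f (D(f, M) = (5 - f) + (0 + 4) = (5 - f) + 4 = 9 - f)
k(T, U) = 11 + T + U (k(T, U) = (T + U) + (9 - 1*(-2)) = (T + U) + (9 + 2) = (T + U) + 11 = 11 + T + U)
√(k(124, 100) + R(-36 - 83)) = √((11 + 124 + 100) + 91) = √(235 + 91) = √326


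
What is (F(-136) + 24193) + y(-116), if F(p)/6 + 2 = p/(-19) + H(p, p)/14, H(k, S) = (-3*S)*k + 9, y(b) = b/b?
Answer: 59615/133 ≈ 448.23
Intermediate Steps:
y(b) = 1
H(k, S) = 9 - 3*S*k (H(k, S) = -3*S*k + 9 = 9 - 3*S*k)
F(p) = -57/7 - 9*p²/7 - 6*p/19 (F(p) = -12 + 6*(p/(-19) + (9 - 3*p*p)/14) = -12 + 6*(p*(-1/19) + (9 - 3*p²)*(1/14)) = -12 + 6*(-p/19 + (9/14 - 3*p²/14)) = -12 + 6*(9/14 - 3*p²/14 - p/19) = -12 + (27/7 - 9*p²/7 - 6*p/19) = -57/7 - 9*p²/7 - 6*p/19)
(F(-136) + 24193) + y(-116) = ((-57/7 - 9/7*(-136)² - 6/19*(-136)) + 24193) + 1 = ((-57/7 - 9/7*18496 + 816/19) + 24193) + 1 = ((-57/7 - 166464/7 + 816/19) + 24193) + 1 = (-3158187/133 + 24193) + 1 = 59482/133 + 1 = 59615/133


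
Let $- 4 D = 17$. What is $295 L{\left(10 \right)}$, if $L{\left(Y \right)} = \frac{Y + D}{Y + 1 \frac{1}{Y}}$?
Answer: $\frac{33925}{202} \approx 167.95$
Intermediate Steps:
$D = - \frac{17}{4}$ ($D = \left(- \frac{1}{4}\right) 17 = - \frac{17}{4} \approx -4.25$)
$L{\left(Y \right)} = \frac{- \frac{17}{4} + Y}{Y + \frac{1}{Y}}$ ($L{\left(Y \right)} = \frac{Y - \frac{17}{4}}{Y + 1 \frac{1}{Y}} = \frac{- \frac{17}{4} + Y}{Y + \frac{1}{Y}}$)
$295 L{\left(10 \right)} = 295 \cdot \frac{1}{4} \cdot 10 \frac{1}{1 + 10^{2}} \left(-17 + 4 \cdot 10\right) = 295 \cdot \frac{1}{4} \cdot 10 \frac{1}{1 + 100} \left(-17 + 40\right) = 295 \cdot \frac{1}{4} \cdot 10 \cdot \frac{1}{101} \cdot 23 = 295 \cdot \frac{115}{202} = \frac{33925}{202}$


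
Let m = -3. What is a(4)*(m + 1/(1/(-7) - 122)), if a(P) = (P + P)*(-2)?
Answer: 41152/855 ≈ 48.131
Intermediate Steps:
a(P) = -4*P (a(P) = (2*P)*(-2) = -4*P)
a(4)*(m + 1/(1/(-7) - 122)) = (-4*4)*(-3 + 1/(1/(-7) - 122)) = -16*(-3 + 1/(-1/7 - 122)) = -16*(-3 + 1/(-855/7)) = -16*(-3 - 7/855) = -16*(-2572/855) = 41152/855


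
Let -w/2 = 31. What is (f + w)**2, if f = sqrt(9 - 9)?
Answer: 3844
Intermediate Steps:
w = -62 (w = -2*31 = -62)
f = 0 (f = sqrt(0) = 0)
(f + w)**2 = (0 - 62)**2 = (-62)**2 = 3844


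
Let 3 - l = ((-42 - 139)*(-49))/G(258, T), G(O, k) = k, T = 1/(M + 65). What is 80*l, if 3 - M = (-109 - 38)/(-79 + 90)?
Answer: -635017760/11 ≈ -5.7729e+7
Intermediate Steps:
M = 180/11 (M = 3 - (-109 - 38)/(-79 + 90) = 3 - (-147)/11 = 3 - 1*(-147/11) = 3 + 147/11 = 180/11 ≈ 16.364)
T = 11/895 (T = 1/(180/11 + 65) = 1/(895/11) = 11/895 ≈ 0.012291)
l = -7937722/11 (l = 3 - (-42 - 139)*(-49)/11/895 = 3 - (-181*(-49))*895/11 = 3 - 8869*895/11 = 3 - 1*7937755/11 = 3 - 7937755/11 = -7937722/11 ≈ -7.2161e+5)
80*l = 80*(-7937722/11) = -635017760/11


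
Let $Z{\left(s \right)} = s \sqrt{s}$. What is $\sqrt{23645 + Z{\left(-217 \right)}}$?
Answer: $\sqrt{23645 - 217 i \sqrt{217}} \approx 154.12 - 10.371 i$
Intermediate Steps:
$Z{\left(s \right)} = s^{\frac{3}{2}}$
$\sqrt{23645 + Z{\left(-217 \right)}} = \sqrt{23645 + \left(-217\right)^{\frac{3}{2}}} = \sqrt{23645 - 217 i \sqrt{217}}$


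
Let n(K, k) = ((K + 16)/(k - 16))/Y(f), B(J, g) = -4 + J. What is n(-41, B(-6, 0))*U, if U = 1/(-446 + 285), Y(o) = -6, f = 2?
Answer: 25/25116 ≈ 0.00099538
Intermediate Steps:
n(K, k) = -(16 + K)/(6*(-16 + k)) (n(K, k) = ((K + 16)/(k - 16))/(-6) = ((16 + K)/(-16 + k))*(-1/6) = -(16 + K)/(6*(-16 + k)))
U = -1/161 (U = 1/(-161) = -1/161 ≈ -0.0062112)
n(-41, B(-6, 0))*U = ((-16 - 1*(-41))/(6*(-16 + (-4 - 6))))*(-1/161) = ((-16 + 41)/(6*(-16 - 10)))*(-1/161) = ((1/6)*25/(-26))*(-1/161) = ((1/6)*(-1/26)*25)*(-1/161) = -25/156*(-1/161) = 25/25116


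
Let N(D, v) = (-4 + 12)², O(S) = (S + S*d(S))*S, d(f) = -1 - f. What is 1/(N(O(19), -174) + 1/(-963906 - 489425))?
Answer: 1453331/93013183 ≈ 0.015625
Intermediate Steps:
O(S) = S*(S + S*(-1 - S)) (O(S) = (S + S*(-1 - S))*S = S*(S + S*(-1 - S)))
N(D, v) = 64 (N(D, v) = 8² = 64)
1/(N(O(19), -174) + 1/(-963906 - 489425)) = 1/(64 + 1/(-963906 - 489425)) = 1/(64 + 1/(-1453331)) = 1/(64 - 1/1453331) = 1/(93013183/1453331) = 1453331/93013183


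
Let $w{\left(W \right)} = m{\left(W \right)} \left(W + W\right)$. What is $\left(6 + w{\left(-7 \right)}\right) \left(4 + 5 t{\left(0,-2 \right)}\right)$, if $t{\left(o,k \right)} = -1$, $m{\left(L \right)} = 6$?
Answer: $78$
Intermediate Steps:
$w{\left(W \right)} = 12 W$ ($w{\left(W \right)} = 6 \left(W + W\right) = 6 \cdot 2 W = 12 W$)
$\left(6 + w{\left(-7 \right)}\right) \left(4 + 5 t{\left(0,-2 \right)}\right) = \left(6 + 12 \left(-7\right)\right) \left(4 + 5 \left(-1\right)\right) = \left(6 - 84\right) \left(4 - 5\right) = \left(-78\right) \left(-1\right) = 78$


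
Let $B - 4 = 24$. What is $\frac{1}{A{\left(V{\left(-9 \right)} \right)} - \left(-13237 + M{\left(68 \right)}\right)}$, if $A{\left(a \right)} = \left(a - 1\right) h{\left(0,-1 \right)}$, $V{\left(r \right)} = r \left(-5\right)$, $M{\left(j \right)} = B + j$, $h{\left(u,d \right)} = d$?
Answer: $\frac{1}{13097} \approx 7.6353 \cdot 10^{-5}$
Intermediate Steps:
$B = 28$ ($B = 4 + 24 = 28$)
$M{\left(j \right)} = 28 + j$
$V{\left(r \right)} = - 5 r$
$A{\left(a \right)} = 1 - a$ ($A{\left(a \right)} = \left(a - 1\right) \left(-1\right) = \left(-1 + a\right) \left(-1\right) = 1 - a$)
$\frac{1}{A{\left(V{\left(-9 \right)} \right)} - \left(-13237 + M{\left(68 \right)}\right)} = \frac{1}{\left(1 - \left(-5\right) \left(-9\right)\right) + \left(13237 - \left(28 + 68\right)\right)} = \frac{1}{\left(1 - 45\right) + \left(13237 - 96\right)} = \frac{1}{-44 + 13141} = \frac{1}{13097}$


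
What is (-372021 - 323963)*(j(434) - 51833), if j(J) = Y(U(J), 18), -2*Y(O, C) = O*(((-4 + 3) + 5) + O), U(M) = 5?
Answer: 36090598312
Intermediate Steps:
Y(O, C) = -O*(4 + O)/2 (Y(O, C) = -O*(((-4 + 3) + 5) + O)/2 = -O*((-1 + 5) + O)/2 = -O*(4 + O)/2)
j(J) = -45/2 (j(J) = -½*5*(4 + 5) = -½*5*9 = -45/2)
(-372021 - 323963)*(j(434) - 51833) = (-372021 - 323963)*(-45/2 - 51833) = -695984*(-103711/2) = 36090598312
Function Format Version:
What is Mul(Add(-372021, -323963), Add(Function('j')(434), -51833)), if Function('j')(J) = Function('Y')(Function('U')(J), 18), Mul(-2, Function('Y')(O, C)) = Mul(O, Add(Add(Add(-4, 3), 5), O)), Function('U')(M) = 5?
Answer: 36090598312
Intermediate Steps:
Function('Y')(O, C) = Mul(Rational(-1, 2), O, Add(4, O)) (Function('Y')(O, C) = Mul(Rational(-1, 2), Mul(O, Add(Add(Add(-4, 3), 5), O))) = Mul(Rational(-1, 2), Mul(O, Add(Add(-1, 5), O))) = Mul(Rational(-1, 2), Mul(O, Add(4, O))) = Mul(Rational(-1, 2), O, Add(4, O)))
Function('j')(J) = Rational(-45, 2) (Function('j')(J) = Mul(Rational(-1, 2), 5, Add(4, 5)) = Mul(Rational(-1, 2), 5, 9) = Rational(-45, 2))
Mul(Add(-372021, -323963), Add(Function('j')(434), -51833)) = Mul(Add(-372021, -323963), Add(Rational(-45, 2), -51833)) = Mul(-695984, Rational(-103711, 2)) = 36090598312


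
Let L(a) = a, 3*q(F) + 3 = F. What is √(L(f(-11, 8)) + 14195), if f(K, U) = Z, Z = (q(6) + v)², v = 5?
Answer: √14231 ≈ 119.29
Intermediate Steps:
q(F) = -1 + F/3
Z = 36 (Z = ((-1 + (⅓)*6) + 5)² = ((-1 + 2) + 5)² = (1 + 5)² = 6² = 36)
f(K, U) = 36
√(L(f(-11, 8)) + 14195) = √(36 + 14195) = √14231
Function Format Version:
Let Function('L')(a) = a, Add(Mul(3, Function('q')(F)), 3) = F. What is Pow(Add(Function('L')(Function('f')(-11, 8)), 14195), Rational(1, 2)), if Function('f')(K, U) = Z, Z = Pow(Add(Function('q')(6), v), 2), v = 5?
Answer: Pow(14231, Rational(1, 2)) ≈ 119.29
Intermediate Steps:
Function('q')(F) = Add(-1, Mul(Rational(1, 3), F))
Z = 36 (Z = Pow(Add(Add(-1, Mul(Rational(1, 3), 6)), 5), 2) = Pow(Add(Add(-1, 2), 5), 2) = Pow(Add(1, 5), 2) = Pow(6, 2) = 36)
Function('f')(K, U) = 36
Pow(Add(Function('L')(Function('f')(-11, 8)), 14195), Rational(1, 2)) = Pow(Add(36, 14195), Rational(1, 2)) = Pow(14231, Rational(1, 2))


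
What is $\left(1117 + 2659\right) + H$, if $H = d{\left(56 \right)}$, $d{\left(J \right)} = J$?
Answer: $3832$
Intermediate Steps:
$H = 56$
$\left(1117 + 2659\right) + H = \left(1117 + 2659\right) + 56 = 3776 + 56 = 3832$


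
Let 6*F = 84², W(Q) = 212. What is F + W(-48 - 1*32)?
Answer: 1388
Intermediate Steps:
F = 1176 (F = (⅙)*84² = (⅙)*7056 = 1176)
F + W(-48 - 1*32) = 1176 + 212 = 1388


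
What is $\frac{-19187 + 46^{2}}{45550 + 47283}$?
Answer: $- \frac{17071}{92833} \approx -0.18389$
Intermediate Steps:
$\frac{-19187 + 46^{2}}{45550 + 47283} = \frac{-19187 + 2116}{92833} = \left(-17071\right) \frac{1}{92833} = - \frac{17071}{92833}$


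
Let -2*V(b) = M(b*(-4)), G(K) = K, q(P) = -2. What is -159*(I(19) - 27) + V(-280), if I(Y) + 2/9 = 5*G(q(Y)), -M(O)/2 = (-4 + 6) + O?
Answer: 21121/3 ≈ 7040.3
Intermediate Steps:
M(O) = -4 - 2*O (M(O) = -2*((-4 + 6) + O) = -2*(2 + O) = -4 - 2*O)
I(Y) = -92/9 (I(Y) = -2/9 + 5*(-2) = -2/9 - 10 = -92/9)
V(b) = 2 - 4*b (V(b) = -(-4 - 2*b*(-4))/2 = -(-4 - (-8)*b)/2 = -(-4 + 8*b)/2 = 2 - 4*b)
-159*(I(19) - 27) + V(-280) = -159*(-92/9 - 27) + (2 - 4*(-280)) = -159*(-335/9) + (2 + 1120) = 17755/3 + 1122 = 21121/3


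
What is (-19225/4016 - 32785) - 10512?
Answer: -173899977/4016 ≈ -43302.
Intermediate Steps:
(-19225/4016 - 32785) - 10512 = -131683785/4016 - 10512 = -173899977/4016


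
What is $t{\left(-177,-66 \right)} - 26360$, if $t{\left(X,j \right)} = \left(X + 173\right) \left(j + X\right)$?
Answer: $-25388$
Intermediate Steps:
$t{\left(X,j \right)} = \left(173 + X\right) \left(X + j\right)$
$t{\left(-177,-66 \right)} - 26360 = \left(\left(-177\right)^{2} + 173 \left(-177\right) + 173 \left(-66\right) - -11682\right) - 26360 = \left(31329 - 30621 - 11418 + 11682\right) - 26360 = 972 - 26360 = -25388$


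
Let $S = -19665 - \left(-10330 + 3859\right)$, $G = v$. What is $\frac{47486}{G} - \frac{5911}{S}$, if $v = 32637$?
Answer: $\frac{273149197}{143537526} \approx 1.903$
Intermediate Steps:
$G = 32637$
$S = -13194$ ($S = -19665 - -6471 = -19665 + 6471 = -13194$)
$\frac{47486}{G} - \frac{5911}{S} = \frac{47486}{32637} - \frac{5911}{-13194} = 47486 \cdot \frac{1}{32637} - - \frac{5911}{13194} = \frac{47486}{32637} + \frac{5911}{13194} = \frac{273149197}{143537526}$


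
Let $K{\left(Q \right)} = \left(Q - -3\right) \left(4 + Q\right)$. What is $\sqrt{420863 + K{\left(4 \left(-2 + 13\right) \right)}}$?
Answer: $\sqrt{423119} \approx 650.48$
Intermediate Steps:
$K{\left(Q \right)} = \left(3 + Q\right) \left(4 + Q\right)$ ($K{\left(Q \right)} = \left(Q + 3\right) \left(4 + Q\right) = \left(3 + Q\right) \left(4 + Q\right)$)
$\sqrt{420863 + K{\left(4 \left(-2 + 13\right) \right)}} = \sqrt{420863 + \left(12 + \left(4 \left(-2 + 13\right)\right)^{2} + 7 \cdot 4 \left(-2 + 13\right)\right)} = \sqrt{420863 + \left(12 + \left(4 \cdot 11\right)^{2} + 7 \cdot 4 \cdot 11\right)} = \sqrt{420863 + \left(12 + 44^{2} + 7 \cdot 44\right)} = \sqrt{420863 + \left(12 + 1936 + 308\right)} = \sqrt{420863 + 2256} = \sqrt{423119}$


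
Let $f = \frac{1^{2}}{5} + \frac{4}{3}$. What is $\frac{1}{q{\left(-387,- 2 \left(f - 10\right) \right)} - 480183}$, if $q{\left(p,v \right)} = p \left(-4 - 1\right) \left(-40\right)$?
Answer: $- \frac{1}{557583} \approx -1.7935 \cdot 10^{-6}$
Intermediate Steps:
$f = \frac{23}{15}$ ($f = 1 \cdot \frac{1}{5} + 4 \cdot \frac{1}{3} = \frac{1}{5} + \frac{4}{3} = \frac{23}{15} \approx 1.5333$)
$q{\left(p,v \right)} = 200 p$ ($q{\left(p,v \right)} = p \left(-5\right) \left(-40\right) = - 5 p \left(-40\right) = 200 p$)
$\frac{1}{q{\left(-387,- 2 \left(f - 10\right) \right)} - 480183} = \frac{1}{200 \left(-387\right) - 480183} = \frac{1}{-77400 - 480183} = \frac{1}{-557583} = - \frac{1}{557583}$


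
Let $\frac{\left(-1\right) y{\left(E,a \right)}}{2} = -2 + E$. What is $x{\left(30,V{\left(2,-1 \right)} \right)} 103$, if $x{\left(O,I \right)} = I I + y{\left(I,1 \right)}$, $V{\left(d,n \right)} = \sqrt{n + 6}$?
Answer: $927 - 206 \sqrt{5} \approx 466.37$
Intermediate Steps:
$y{\left(E,a \right)} = 4 - 2 E$ ($y{\left(E,a \right)} = - 2 \left(-2 + E\right) = 4 - 2 E$)
$V{\left(d,n \right)} = \sqrt{6 + n}$
$x{\left(O,I \right)} = 4 + I^{2} - 2 I$ ($x{\left(O,I \right)} = I I - \left(-4 + 2 I\right) = I^{2} - \left(-4 + 2 I\right) = 4 + I^{2} - 2 I$)
$x{\left(30,V{\left(2,-1 \right)} \right)} 103 = \left(4 + \left(\sqrt{6 - 1}\right)^{2} - 2 \sqrt{6 - 1}\right) 103 = \left(4 + \left(\sqrt{5}\right)^{2} - 2 \sqrt{5}\right) 103 = \left(4 + 5 - 2 \sqrt{5}\right) 103 = \left(9 - 2 \sqrt{5}\right) 103 = 927 - 206 \sqrt{5}$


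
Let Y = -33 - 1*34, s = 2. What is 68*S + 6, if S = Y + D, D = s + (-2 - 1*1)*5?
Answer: -5434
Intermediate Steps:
Y = -67 (Y = -33 - 34 = -67)
D = -13 (D = 2 + (-2 - 1*1)*5 = 2 + (-2 - 1)*5 = 2 - 3*5 = 2 - 15 = -13)
S = -80 (S = -67 - 13 = -80)
68*S + 6 = 68*(-80) + 6 = -5440 + 6 = -5434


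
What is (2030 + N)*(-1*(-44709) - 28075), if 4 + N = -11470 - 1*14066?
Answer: -391065340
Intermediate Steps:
N = -25540 (N = -4 + (-11470 - 1*14066) = -4 + (-11470 - 14066) = -4 - 25536 = -25540)
(2030 + N)*(-1*(-44709) - 28075) = (2030 - 25540)*(-1*(-44709) - 28075) = -23510*(44709 - 28075) = -23510*16634 = -391065340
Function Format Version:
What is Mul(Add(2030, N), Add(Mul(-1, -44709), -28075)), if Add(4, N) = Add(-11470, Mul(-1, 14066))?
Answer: -391065340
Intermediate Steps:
N = -25540 (N = Add(-4, Add(-11470, Mul(-1, 14066))) = Add(-4, Add(-11470, -14066)) = Add(-4, -25536) = -25540)
Mul(Add(2030, N), Add(Mul(-1, -44709), -28075)) = Mul(Add(2030, -25540), Add(Mul(-1, -44709), -28075)) = Mul(-23510, Add(44709, -28075)) = Mul(-23510, 16634) = -391065340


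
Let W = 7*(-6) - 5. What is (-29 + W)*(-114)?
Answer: 8664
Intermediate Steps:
W = -47 (W = -42 - 5 = -47)
(-29 + W)*(-114) = (-29 - 47)*(-114) = -76*(-114) = 8664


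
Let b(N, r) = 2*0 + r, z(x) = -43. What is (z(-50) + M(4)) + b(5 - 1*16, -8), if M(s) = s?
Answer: -47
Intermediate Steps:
b(N, r) = r (b(N, r) = 0 + r = r)
(z(-50) + M(4)) + b(5 - 1*16, -8) = (-43 + 4) - 8 = -39 - 8 = -47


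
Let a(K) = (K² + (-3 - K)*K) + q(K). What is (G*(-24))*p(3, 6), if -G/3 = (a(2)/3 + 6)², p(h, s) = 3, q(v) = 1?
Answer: 4056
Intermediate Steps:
a(K) = 1 + K² + K*(-3 - K) (a(K) = (K² + (-3 - K)*K) + 1 = (K² + K*(-3 - K)) + 1 = 1 + K² + K*(-3 - K))
G = -169/3 (G = -3*((1 - 3*2)/3 + 6)² = -3*((1 - 6)*(⅓) + 6)² = -3*(-5*⅓ + 6)² = -3*(-5/3 + 6)² = -3*(13/3)² = -3*169/9 = -169/3 ≈ -56.333)
(G*(-24))*p(3, 6) = -169/3*(-24)*3 = 1352*3 = 4056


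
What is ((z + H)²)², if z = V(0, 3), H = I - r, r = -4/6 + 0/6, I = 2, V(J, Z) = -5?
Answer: 2401/81 ≈ 29.642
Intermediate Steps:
r = -⅔ (r = -4*⅙ + 0*(⅙) = -⅔ + 0 = -⅔ ≈ -0.66667)
H = 8/3 (H = 2 - 1*(-⅔) = 2 + ⅔ = 8/3 ≈ 2.6667)
z = -5
((z + H)²)² = ((-5 + 8/3)²)² = ((-7/3)²)² = (49/9)² = 2401/81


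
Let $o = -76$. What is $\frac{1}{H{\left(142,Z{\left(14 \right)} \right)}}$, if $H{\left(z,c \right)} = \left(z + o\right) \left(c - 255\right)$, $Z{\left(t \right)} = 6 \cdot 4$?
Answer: $- \frac{1}{15246} \approx -6.5591 \cdot 10^{-5}$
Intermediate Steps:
$Z{\left(t \right)} = 24$
$H{\left(z,c \right)} = \left(-255 + c\right) \left(-76 + z\right)$ ($H{\left(z,c \right)} = \left(z - 76\right) \left(c - 255\right) = \left(-76 + z\right) \left(-255 + c\right) = \left(-255 + c\right) \left(-76 + z\right)$)
$\frac{1}{H{\left(142,Z{\left(14 \right)} \right)}} = \frac{1}{19380 - 36210 - 1824 + 24 \cdot 142} = \frac{1}{19380 - 36210 - 1824 + 3408} = \frac{1}{-15246} = - \frac{1}{15246}$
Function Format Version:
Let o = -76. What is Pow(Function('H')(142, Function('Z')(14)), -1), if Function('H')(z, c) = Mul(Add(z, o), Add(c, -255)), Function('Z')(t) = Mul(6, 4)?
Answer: Rational(-1, 15246) ≈ -6.5591e-5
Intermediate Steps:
Function('Z')(t) = 24
Function('H')(z, c) = Mul(Add(-255, c), Add(-76, z)) (Function('H')(z, c) = Mul(Add(z, -76), Add(c, -255)) = Mul(Add(-76, z), Add(-255, c)) = Mul(Add(-255, c), Add(-76, z)))
Pow(Function('H')(142, Function('Z')(14)), -1) = Pow(Add(19380, Mul(-255, 142), Mul(-76, 24), Mul(24, 142)), -1) = Pow(Add(19380, -36210, -1824, 3408), -1) = Pow(-15246, -1) = Rational(-1, 15246)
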